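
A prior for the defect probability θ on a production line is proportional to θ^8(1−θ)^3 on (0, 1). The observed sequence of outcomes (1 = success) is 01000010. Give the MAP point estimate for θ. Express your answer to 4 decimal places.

θ̂_MAP = 0.5263

The prior density ∝ θ^8(1−θ)^3 is the kernel of Beta(9, 4).
Data: 2 successes in 8 trials (from the sequence). The binomial likelihood contributes θ^2(1−θ)^6, so the posterior is Beta(9+2, 4+6) = Beta(11, 10).
For Beta(a, b) with a, b > 1 the mode is (a−1)/(a+b−2) = 10/19 ≈ 0.5263.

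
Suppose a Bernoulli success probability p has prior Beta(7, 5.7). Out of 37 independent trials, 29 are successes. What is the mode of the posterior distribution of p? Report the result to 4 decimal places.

Prior: Beta(7, 5.7).
Data: 29 successes in 37 trials. The binomial likelihood contributes p^29(1−p)^8, so the posterior is Beta(7+29, 5.7+8) = Beta(36, 13.7).
For Beta(a, b) with a, b > 1 the mode is (a−1)/(a+b−2) = 35/47.7 ≈ 0.7338.

p̂_MAP = 0.7338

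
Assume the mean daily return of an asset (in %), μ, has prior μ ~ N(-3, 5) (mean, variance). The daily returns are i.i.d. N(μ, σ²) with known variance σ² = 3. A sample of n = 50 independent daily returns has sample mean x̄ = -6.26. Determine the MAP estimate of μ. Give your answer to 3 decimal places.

n = 50, x̄ = -6.26.
For a Normal prior and Normal likelihood with known variance, the posterior is Normal; its mode equals its mean, the precision-weighted average.
Prior precision 1/σ₀² = 1/5 = 0.2; data precision n/σ² = 50/3.
μ̂ = (0.2·(-3) + (50/3)·(-6.26)) / (0.2 + 50/3) = (-1574/15)/(253/15) = -1574/253 ≈ -6.221.

μ̂_MAP = -6.221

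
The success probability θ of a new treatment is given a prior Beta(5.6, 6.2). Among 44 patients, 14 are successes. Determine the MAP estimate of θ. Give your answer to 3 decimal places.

Prior: Beta(5.6, 6.2).
Data: 14 successes in 44 trials. The binomial likelihood contributes θ^14(1−θ)^30, so the posterior is Beta(5.6+14, 6.2+30) = Beta(19.6, 36.2).
For Beta(a, b) with a, b > 1 the mode is (a−1)/(a+b−2) = 18.6/53.8 ≈ 0.346.

θ̂_MAP = 0.346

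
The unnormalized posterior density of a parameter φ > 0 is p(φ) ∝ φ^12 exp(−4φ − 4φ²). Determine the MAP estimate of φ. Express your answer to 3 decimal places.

φ̂_MAP = 1.000

ℓ'(φ) = 12/φ − 4 − 8φ. Setting this to zero and multiplying by φ: 8φ² + 4φ − 12 = 0.
φ = (−4 + √(4² + 4·8·12)) / (2·8) = (−4 + √400) / 16 = (−4 + 20)/16 = 1.
ℓ''(φ) = −12/φ² − 8 < 0, confirming a maximum.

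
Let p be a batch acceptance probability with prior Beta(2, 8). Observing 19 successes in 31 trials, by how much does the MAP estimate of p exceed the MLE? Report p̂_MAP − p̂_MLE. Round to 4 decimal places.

Posterior is Beta(21, 20); MAP = (21−1)/(41−2) = 20/39 ≈ 0.51282.
MLE ignores the prior: p̂_MLE = k/n = 19/31 ≈ 0.61290.
Difference = 20/39 − 19/31 = -121/1209 ≈ -0.1001.

MAP − MLE = -0.1001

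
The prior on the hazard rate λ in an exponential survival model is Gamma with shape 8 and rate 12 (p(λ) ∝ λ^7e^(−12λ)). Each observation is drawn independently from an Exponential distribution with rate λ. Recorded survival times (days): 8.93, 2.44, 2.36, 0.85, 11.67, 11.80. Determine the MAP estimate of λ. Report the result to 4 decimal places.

λ̂_MAP = 0.2597

The Exponential(rate=λ) likelihood is ∝ λ^n e^(−λΣtᵢ). Here n = 6 and Σtᵢ = 8.93 + 2.44 + 2.36 + 0.85 + 11.67 + 11.80 = 38.05.
Posterior ∝ λ^7e^(−12λ) · λ^6e^(−38.05λ) = λ^13e^(−50.05λ), i.e. Gamma(14, 50.05).
Mode = (a−1)/b = 13/50.05 ≈ 0.2597.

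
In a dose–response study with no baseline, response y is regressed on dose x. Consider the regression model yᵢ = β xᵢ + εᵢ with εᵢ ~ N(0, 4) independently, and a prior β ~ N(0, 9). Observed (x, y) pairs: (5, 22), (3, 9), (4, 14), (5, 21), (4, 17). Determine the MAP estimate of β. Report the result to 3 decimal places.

log p(β | y) = −Σ(yᵢ − βxᵢ)²/(2·4) − β²/(2·9) + const.
Setting the derivative to zero: Σxᵢ(yᵢ − βxᵢ)/4 − β/9 = 0, so β = Σxᵢyᵢ / (Σxᵢ² + σ²/τ²).
Σxᵢyᵢ = 5·22 + 3·9 + 4·14 + 5·21 + 4·17 = 366; Σxᵢ² = 91; σ²/τ² = 4/9.
β̂_MAP = 366 / (91 + 4/9) = 366/(823/9) = 3294/823 ≈ 4.002.

β̂_MAP = 4.002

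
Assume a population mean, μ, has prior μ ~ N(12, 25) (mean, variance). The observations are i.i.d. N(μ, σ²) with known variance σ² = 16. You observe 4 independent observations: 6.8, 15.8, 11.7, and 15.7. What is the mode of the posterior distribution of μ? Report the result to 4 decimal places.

n = 4; x̄ = (6.8 + 15.8 + 11.7 + 15.7)/4 = 50/4 = 12.5.
For a Normal prior and Normal likelihood with known variance, the posterior is Normal; its mode equals its mean, the precision-weighted average.
Prior precision 1/σ₀² = 1/25 = 0.04; data precision n/σ² = 4/16 = 0.25.
μ̂ = (0.04·12 + 0.25·12.5) / (0.04 + 0.25) = 3.605/0.29 = 721/58 ≈ 12.4310.

μ̂_MAP = 12.4310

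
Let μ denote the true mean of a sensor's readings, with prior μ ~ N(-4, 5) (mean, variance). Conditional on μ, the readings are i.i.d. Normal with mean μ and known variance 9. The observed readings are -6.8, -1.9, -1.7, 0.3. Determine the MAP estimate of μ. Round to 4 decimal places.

μ̂_MAP = -2.9828

n = 4; x̄ = ((-6.8) + (-1.9) + (-1.7) + 0.3)/4 = -10.1/4 = -2.525.
For a Normal prior and Normal likelihood with known variance, the posterior is Normal; its mode equals its mean, the precision-weighted average.
Prior precision 1/σ₀² = 1/5 = 0.2; data precision n/σ² = 4/9.
μ̂ = (0.2·(-4) + (4/9)·(-2.525)) / (0.2 + 4/9) = (-173/90)/(29/45) = -173/58 ≈ -2.9828.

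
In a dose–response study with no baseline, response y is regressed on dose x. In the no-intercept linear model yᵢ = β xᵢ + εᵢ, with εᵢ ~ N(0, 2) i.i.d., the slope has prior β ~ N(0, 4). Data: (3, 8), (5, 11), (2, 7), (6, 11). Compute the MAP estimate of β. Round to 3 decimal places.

log p(β | y) = −Σ(yᵢ − βxᵢ)²/(2·2) − β²/(2·4) + const.
Setting the derivative to zero: Σxᵢ(yᵢ − βxᵢ)/2 − β/4 = 0, so β = Σxᵢyᵢ / (Σxᵢ² + σ²/τ²).
Σxᵢyᵢ = 3·8 + 5·11 + 2·7 + 6·11 = 159; Σxᵢ² = 74; σ²/τ² = 0.5.
β̂_MAP = 159 / (74 + 0.5) = 159/74.5 ≈ 2.134.

β̂_MAP = 2.134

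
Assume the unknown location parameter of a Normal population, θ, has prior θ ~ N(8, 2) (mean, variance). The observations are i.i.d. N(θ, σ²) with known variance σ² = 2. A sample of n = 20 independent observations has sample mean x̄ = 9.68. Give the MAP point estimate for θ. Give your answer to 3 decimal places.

n = 20, x̄ = 9.68.
For a Normal prior and Normal likelihood with known variance, the posterior is Normal; its mode equals its mean, the precision-weighted average.
Prior precision 1/σ₀² = 1/2 = 0.5; data precision n/σ² = 20/2 = 10.
θ̂ = (0.5·8 + 10·9.68) / (0.5 + 10) = 100.8/10.5 = 9.600.

θ̂_MAP = 9.600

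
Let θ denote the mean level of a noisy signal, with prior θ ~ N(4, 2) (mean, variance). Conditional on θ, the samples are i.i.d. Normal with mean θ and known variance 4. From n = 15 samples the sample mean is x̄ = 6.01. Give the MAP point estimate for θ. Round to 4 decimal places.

n = 15, x̄ = 6.01.
For a Normal prior and Normal likelihood with known variance, the posterior is Normal; its mode equals its mean, the precision-weighted average.
Prior precision 1/σ₀² = 1/2 = 0.5; data precision n/σ² = 15/4 = 3.75.
θ̂ = (0.5·4 + 3.75·6.01) / (0.5 + 3.75) = 24.5375/4.25 = 1963/340 ≈ 5.7735.

θ̂_MAP = 5.7735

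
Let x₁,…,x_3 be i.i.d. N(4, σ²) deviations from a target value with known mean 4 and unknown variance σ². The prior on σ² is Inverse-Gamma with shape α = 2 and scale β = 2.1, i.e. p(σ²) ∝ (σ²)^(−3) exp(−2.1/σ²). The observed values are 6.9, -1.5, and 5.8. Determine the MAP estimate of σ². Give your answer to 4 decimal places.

Sum of squared deviations about the known mean: SS = (6.9−4)² + (-1.5−4)² + (5.8−4)² = 41.9.
The Normal likelihood contributes (σ²)^(−n/2) exp(−SS/(2σ²)), so the posterior is Inverse-Gamma(α + n/2, β + SS/2) = Inverse-Gamma(3.5, 23.05).
The mode of Inverse-Gamma(a, b) is b/(a+1) = 23.05/4.5 ≈ 5.1222.

σ̂²_MAP = 5.1222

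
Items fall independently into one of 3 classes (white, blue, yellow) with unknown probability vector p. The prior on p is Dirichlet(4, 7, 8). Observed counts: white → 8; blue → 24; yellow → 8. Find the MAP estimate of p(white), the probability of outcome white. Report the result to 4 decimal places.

MAP estimate of p(white) = 0.1964

The posterior is Dirichlet(αᵢ + nᵢ) = Dirichlet(12, 31, 16).
For a Dirichlet(a₁,…,a_K) with all aᵢ > 1, the mode has j-th component (aⱼ − 1)/(Σaᵢ − K).
Here Σaᵢ = 59 and K = 3, so p(white) = (12 − 1)/(59 − 3) = 11/56 ≈ 0.1964.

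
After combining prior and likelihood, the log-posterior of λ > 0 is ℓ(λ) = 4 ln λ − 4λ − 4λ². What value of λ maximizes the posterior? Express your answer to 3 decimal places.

λ̂_MAP = 0.500

ℓ'(λ) = 4/λ − 4 − 8λ. Setting this to zero and multiplying by λ: 8λ² + 4λ − 4 = 0.
λ = (−4 + √(4² + 4·8·4)) / (2·8) = (−4 + √144) / 16 = (−4 + 12)/16 = 1/2.
ℓ''(λ) = −4/λ² − 8 < 0, confirming a maximum.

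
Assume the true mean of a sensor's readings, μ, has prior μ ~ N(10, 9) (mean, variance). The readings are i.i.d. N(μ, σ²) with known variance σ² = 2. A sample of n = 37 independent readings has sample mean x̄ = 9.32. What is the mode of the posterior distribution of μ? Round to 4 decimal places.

n = 37, x̄ = 9.32.
For a Normal prior and Normal likelihood with known variance, the posterior is Normal; its mode equals its mean, the precision-weighted average.
Prior precision 1/σ₀² = 1/9; data precision n/σ² = 37/2 = 18.5.
μ̂ = ((1/9)·10 + 18.5·9.32) / (1/9 + 18.5) = (78089/450)/(335/18) = 78089/8375 ≈ 9.3241.

μ̂_MAP = 9.3241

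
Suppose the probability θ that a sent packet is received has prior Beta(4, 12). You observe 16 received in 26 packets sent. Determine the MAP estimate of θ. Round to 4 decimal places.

θ̂_MAP = 0.4750

Prior: Beta(4, 12).
Data: 16 successes in 26 trials. The binomial likelihood contributes θ^16(1−θ)^10, so the posterior is Beta(4+16, 12+10) = Beta(20, 22).
For Beta(a, b) with a, b > 1 the mode is (a−1)/(a+b−2) = 19/40 ≈ 0.4750.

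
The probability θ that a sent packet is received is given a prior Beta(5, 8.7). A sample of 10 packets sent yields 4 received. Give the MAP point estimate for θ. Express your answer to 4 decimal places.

θ̂_MAP = 0.3687

Prior: Beta(5, 8.7).
Data: 4 successes in 10 trials. The binomial likelihood contributes θ^4(1−θ)^6, so the posterior is Beta(5+4, 8.7+6) = Beta(9, 14.7).
For Beta(a, b) with a, b > 1 the mode is (a−1)/(a+b−2) = 8/21.7 ≈ 0.3687.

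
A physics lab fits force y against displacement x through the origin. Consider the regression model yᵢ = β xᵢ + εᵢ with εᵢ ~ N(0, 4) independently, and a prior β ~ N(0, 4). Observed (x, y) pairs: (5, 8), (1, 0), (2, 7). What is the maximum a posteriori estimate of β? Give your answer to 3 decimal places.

log p(β | y) = −Σ(yᵢ − βxᵢ)²/(2·4) − β²/(2·4) + const.
Setting the derivative to zero: Σxᵢ(yᵢ − βxᵢ)/4 − β/4 = 0, so β = Σxᵢyᵢ / (Σxᵢ² + σ²/τ²).
Σxᵢyᵢ = 5·8 + 1·0 + 2·7 = 54; Σxᵢ² = 30; σ²/τ² = 1.
β̂_MAP = 54 / (30 + 1) = 54/31 ≈ 1.742.

β̂_MAP = 1.742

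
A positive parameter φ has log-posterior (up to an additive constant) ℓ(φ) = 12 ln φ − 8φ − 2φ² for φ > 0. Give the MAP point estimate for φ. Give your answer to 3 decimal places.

ℓ'(φ) = 12/φ − 8 − 4φ. Setting this to zero and multiplying by φ: 4φ² + 8φ − 12 = 0.
φ = (−8 + √(8² + 4·4·12)) / (2·4) = (−8 + √256) / 8 = (−8 + 16)/8 = 1.
ℓ''(φ) = −12/φ² − 4 < 0, confirming a maximum.

φ̂_MAP = 1.000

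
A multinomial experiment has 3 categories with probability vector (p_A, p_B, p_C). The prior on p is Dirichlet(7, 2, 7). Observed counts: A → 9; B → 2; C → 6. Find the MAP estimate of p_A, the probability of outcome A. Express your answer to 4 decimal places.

The posterior is Dirichlet(αᵢ + nᵢ) = Dirichlet(16, 4, 13).
For a Dirichlet(a₁,…,a_K) with all aᵢ > 1, the mode has j-th component (aⱼ − 1)/(Σaᵢ − K).
Here Σaᵢ = 33 and K = 3, so p_A = (16 − 1)/(33 − 3) = 15/30 ≈ 0.5000.

MAP estimate of p_A = 0.5000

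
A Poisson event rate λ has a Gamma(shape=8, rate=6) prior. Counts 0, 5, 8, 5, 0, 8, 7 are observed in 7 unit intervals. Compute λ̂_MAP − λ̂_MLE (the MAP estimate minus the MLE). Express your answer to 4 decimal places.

Σxᵢ = 33. Posterior is Gamma(41, 13); MAP = (41−1)/13 = 40/13 ≈ 3.07692.
MLE = x̄ = 33/7 ≈ 4.71429.
Difference = 40/13 − 33/7 = -149/91 ≈ -1.6374.

MAP − MLE = -1.6374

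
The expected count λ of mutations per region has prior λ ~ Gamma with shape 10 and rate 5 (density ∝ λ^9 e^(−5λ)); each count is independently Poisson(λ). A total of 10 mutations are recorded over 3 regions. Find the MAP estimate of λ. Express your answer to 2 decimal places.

λ̂_MAP = 2.38

Σxᵢ = 10, n = 3.
Posterior ∝ λ^9e^(−5λ) · λ^10e^(−3λ) = λ^19e^(−8λ), i.e. Gamma(shape=20, rate=8).
The mode of a Gamma(a, b) with a ≥ 1 (shape–rate) is (a−1)/b = 19/8 ≈ 2.38.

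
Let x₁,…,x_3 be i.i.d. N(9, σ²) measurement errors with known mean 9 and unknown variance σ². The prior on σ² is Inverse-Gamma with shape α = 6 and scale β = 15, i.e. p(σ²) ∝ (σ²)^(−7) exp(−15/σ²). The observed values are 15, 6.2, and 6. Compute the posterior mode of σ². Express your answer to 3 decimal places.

Sum of squared deviations about the known mean: SS = (15−9)² + (6.2−9)² + (6−9)² = 52.84.
The Normal likelihood contributes (σ²)^(−n/2) exp(−SS/(2σ²)), so the posterior is Inverse-Gamma(α + n/2, β + SS/2) = Inverse-Gamma(7.5, 41.42).
The mode of Inverse-Gamma(a, b) is b/(a+1) = 41.42/8.5 ≈ 4.873.

σ̂²_MAP = 4.873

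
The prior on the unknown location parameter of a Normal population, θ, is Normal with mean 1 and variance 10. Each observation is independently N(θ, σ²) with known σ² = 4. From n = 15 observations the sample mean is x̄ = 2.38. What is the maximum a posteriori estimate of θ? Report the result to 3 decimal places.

θ̂_MAP = 2.344

n = 15, x̄ = 2.38.
For a Normal prior and Normal likelihood with known variance, the posterior is Normal; its mode equals its mean, the precision-weighted average.
Prior precision 1/σ₀² = 1/10 = 0.1; data precision n/σ² = 15/4 = 3.75.
θ̂ = (0.1·1 + 3.75·2.38) / (0.1 + 3.75) = 9.025/3.85 = 361/154 ≈ 2.344.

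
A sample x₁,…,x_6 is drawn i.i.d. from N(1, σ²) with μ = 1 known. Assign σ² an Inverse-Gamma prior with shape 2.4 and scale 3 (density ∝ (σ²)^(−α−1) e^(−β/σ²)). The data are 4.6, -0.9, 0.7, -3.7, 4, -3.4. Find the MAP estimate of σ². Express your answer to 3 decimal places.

Sum of squared deviations about the known mean: SS = (4.6−1)² + (-0.9−1)² + (0.7−1)² + (-3.7−1)² + (4−1)² + (-3.4−1)² = 67.11.
The Normal likelihood contributes (σ²)^(−n/2) exp(−SS/(2σ²)), so the posterior is Inverse-Gamma(α + n/2, β + SS/2) = Inverse-Gamma(5.4, 36.555).
The mode of Inverse-Gamma(a, b) is b/(a+1) = 36.555/6.4 ≈ 5.712.

σ̂²_MAP = 5.712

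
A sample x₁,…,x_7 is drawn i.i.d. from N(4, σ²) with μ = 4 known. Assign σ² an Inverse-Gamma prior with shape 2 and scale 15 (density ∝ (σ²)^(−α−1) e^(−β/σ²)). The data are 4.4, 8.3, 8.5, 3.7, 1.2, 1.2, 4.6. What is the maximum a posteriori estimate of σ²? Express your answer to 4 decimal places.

Sum of squared deviations about the known mean: SS = (4.4−4)² + (8.3−4)² + (8.5−4)² + (3.7−4)² + (1.2−4)² + (1.2−4)² + (4.6−4)² = 55.03.
The Normal likelihood contributes (σ²)^(−n/2) exp(−SS/(2σ²)), so the posterior is Inverse-Gamma(α + n/2, β + SS/2) = Inverse-Gamma(5.5, 42.515).
The mode of Inverse-Gamma(a, b) is b/(a+1) = 42.515/6.5 ≈ 6.5408.

σ̂²_MAP = 6.5408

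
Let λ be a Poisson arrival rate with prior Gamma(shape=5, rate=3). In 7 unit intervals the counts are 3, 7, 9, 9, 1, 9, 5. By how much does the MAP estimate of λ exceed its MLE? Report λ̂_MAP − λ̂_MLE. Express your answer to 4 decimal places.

Σxᵢ = 43. Posterior is Gamma(48, 10); MAP = (48−1)/10 = 47/10 ≈ 4.70000.
MLE = x̄ = 43/7 ≈ 6.14286.
Difference = 47/10 − 43/7 = -101/70 ≈ -1.4429.

MAP − MLE = -1.4429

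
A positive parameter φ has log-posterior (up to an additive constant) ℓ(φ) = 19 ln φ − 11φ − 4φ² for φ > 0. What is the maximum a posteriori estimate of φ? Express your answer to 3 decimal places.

ℓ'(φ) = 19/φ − 11 − 8φ. Setting this to zero and multiplying by φ: 8φ² + 11φ − 19 = 0.
φ = (−11 + √(11² + 4·8·19)) / (2·8) = (−11 + √729) / 16 = (−11 + 27)/16 = 1.
ℓ''(φ) = −19/φ² − 8 < 0, confirming a maximum.

φ̂_MAP = 1.000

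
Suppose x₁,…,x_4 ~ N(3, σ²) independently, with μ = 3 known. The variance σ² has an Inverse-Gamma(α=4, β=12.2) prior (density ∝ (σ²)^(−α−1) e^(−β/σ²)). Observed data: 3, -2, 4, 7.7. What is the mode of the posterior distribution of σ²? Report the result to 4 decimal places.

σ̂²_MAP = 5.1779

Sum of squared deviations about the known mean: SS = (3−3)² + (-2−3)² + (4−3)² + (7.7−3)² = 48.09.
The Normal likelihood contributes (σ²)^(−n/2) exp(−SS/(2σ²)), so the posterior is Inverse-Gamma(α + n/2, β + SS/2) = Inverse-Gamma(6, 36.245).
The mode of Inverse-Gamma(a, b) is b/(a+1) = 36.245/7 ≈ 5.1779.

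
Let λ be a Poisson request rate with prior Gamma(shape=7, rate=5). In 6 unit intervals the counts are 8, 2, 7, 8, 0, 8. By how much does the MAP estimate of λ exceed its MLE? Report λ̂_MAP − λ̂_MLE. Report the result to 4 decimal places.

MAP − MLE = -1.9545

Σxᵢ = 33. Posterior is Gamma(40, 11); MAP = (40−1)/11 = 39/11 ≈ 3.54545.
MLE = x̄ = 33/6 ≈ 5.50000.
Difference = 39/11 − 33/6 = -43/22 ≈ -1.9545.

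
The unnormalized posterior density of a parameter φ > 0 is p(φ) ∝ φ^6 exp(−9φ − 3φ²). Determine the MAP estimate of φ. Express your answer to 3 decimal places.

ℓ'(φ) = 6/φ − 9 − 6φ. Setting this to zero and multiplying by φ: 6φ² + 9φ − 6 = 0.
φ = (−9 + √(9² + 4·6·6)) / (2·6) = (−9 + √225) / 12 = (−9 + 15)/12 = 1/2.
ℓ''(φ) = −6/φ² − 6 < 0, confirming a maximum.

φ̂_MAP = 0.500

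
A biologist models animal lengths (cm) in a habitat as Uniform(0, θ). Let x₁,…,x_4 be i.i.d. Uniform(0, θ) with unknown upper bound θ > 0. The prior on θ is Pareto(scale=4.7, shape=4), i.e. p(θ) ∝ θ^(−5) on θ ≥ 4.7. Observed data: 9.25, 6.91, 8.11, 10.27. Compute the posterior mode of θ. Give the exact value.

The Uniform(0, θ) likelihood is θ^(−n) for θ ≥ max(xᵢ), zero otherwise. Here max(xᵢ) = 10.27.
Posterior ∝ θ^(−5) · θ^(−4) = θ^(−9) on θ ≥ max(4.7, 10.27) = 10.27.
This density is strictly decreasing in θ, so the posterior mode lies at the lower boundary of the support.

θ̂_MAP = 10.27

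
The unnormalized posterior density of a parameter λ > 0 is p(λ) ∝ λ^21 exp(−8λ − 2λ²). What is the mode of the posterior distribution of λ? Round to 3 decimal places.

λ̂_MAP = 1.500

ℓ'(λ) = 21/λ − 8 − 4λ. Setting this to zero and multiplying by λ: 4λ² + 8λ − 21 = 0.
λ = (−8 + √(8² + 4·4·21)) / (2·4) = (−8 + √400) / 8 = (−8 + 20)/8 = 3/2.
ℓ''(λ) = −21/λ² − 4 < 0, confirming a maximum.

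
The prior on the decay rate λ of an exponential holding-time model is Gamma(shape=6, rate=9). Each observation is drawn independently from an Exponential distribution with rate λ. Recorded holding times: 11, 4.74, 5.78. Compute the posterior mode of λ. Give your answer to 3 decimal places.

The Exponential(rate=λ) likelihood is ∝ λ^n e^(−λΣtᵢ). Here n = 3 and Σtᵢ = 11 + 4.74 + 5.78 = 21.52.
Posterior ∝ λ^5e^(−9λ) · λ^3e^(−21.52λ) = λ^8e^(−30.52λ), i.e. Gamma(9, 30.52).
Mode = (a−1)/b = 8/30.52 ≈ 0.262.

λ̂_MAP = 0.262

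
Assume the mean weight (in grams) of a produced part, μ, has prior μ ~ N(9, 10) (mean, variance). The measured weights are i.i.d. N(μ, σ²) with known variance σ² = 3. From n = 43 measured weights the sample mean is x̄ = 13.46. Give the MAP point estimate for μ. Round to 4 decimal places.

n = 43, x̄ = 13.46.
For a Normal prior and Normal likelihood with known variance, the posterior is Normal; its mode equals its mean, the precision-weighted average.
Prior precision 1/σ₀² = 1/10 = 0.1; data precision n/σ² = 43/3.
μ̂ = (0.1·9 + (43/3)·13.46) / (0.1 + 43/3) = (14537/75)/(433/30) = 29074/2165 ≈ 13.4291.

μ̂_MAP = 13.4291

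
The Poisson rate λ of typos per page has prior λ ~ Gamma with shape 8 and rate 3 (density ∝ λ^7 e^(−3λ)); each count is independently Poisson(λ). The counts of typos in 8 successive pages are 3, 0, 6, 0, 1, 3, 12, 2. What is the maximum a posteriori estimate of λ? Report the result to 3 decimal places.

λ̂_MAP = 3.091

Σxᵢ = 3+0+6+0+1+3+12+2 = 27, with n = 8.
Posterior ∝ λ^7e^(−3λ) · λ^27e^(−8λ) = λ^34e^(−11λ), i.e. Gamma(shape=35, rate=11).
The mode of a Gamma(a, b) with a ≥ 1 (shape–rate) is (a−1)/b = 34/11 ≈ 3.091.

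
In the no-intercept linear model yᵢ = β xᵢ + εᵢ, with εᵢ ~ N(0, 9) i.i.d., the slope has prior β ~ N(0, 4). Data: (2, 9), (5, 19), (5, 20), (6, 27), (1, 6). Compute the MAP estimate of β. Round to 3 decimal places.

β̂_MAP = 4.086

log p(β | y) = −Σ(yᵢ − βxᵢ)²/(2·9) − β²/(2·4) + const.
Setting the derivative to zero: Σxᵢ(yᵢ − βxᵢ)/9 − β/4 = 0, so β = Σxᵢyᵢ / (Σxᵢ² + σ²/τ²).
Σxᵢyᵢ = 2·9 + 5·19 + 5·20 + 6·27 + 1·6 = 381; Σxᵢ² = 91; σ²/τ² = 2.25.
β̂_MAP = 381 / (91 + 2.25) = 381/93.25 ≈ 4.086.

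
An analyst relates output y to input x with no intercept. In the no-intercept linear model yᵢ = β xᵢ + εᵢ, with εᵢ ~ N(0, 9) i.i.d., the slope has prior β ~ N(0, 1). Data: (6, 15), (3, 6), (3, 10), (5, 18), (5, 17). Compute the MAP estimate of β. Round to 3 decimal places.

log p(β | y) = −Σ(yᵢ − βxᵢ)²/(2·9) − β²/(2·1) + const.
Setting the derivative to zero: Σxᵢ(yᵢ − βxᵢ)/9 − β/1 = 0, so β = Σxᵢyᵢ / (Σxᵢ² + σ²/τ²).
Σxᵢyᵢ = 6·15 + 3·6 + 3·10 + 5·18 + 5·17 = 313; Σxᵢ² = 104; σ²/τ² = 9.
β̂_MAP = 313 / (104 + 9) = 313/113 ≈ 2.770.

β̂_MAP = 2.770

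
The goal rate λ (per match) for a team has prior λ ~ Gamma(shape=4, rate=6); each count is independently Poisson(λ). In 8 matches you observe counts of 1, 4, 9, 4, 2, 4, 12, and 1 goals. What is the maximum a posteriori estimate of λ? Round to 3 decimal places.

Σxᵢ = 1+4+9+4+2+4+12+1 = 37, with n = 8.
Posterior ∝ λ^3e^(−6λ) · λ^37e^(−8λ) = λ^40e^(−14λ), i.e. Gamma(shape=41, rate=14).
The mode of a Gamma(a, b) with a ≥ 1 (shape–rate) is (a−1)/b = 40/14 ≈ 2.857.

λ̂_MAP = 2.857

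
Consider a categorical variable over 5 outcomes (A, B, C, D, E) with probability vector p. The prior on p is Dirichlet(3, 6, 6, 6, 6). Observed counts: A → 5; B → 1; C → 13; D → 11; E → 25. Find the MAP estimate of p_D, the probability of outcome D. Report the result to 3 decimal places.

The posterior is Dirichlet(αᵢ + nᵢ) = Dirichlet(8, 7, 19, 17, 31).
For a Dirichlet(a₁,…,a_K) with all aᵢ > 1, the mode has j-th component (aⱼ − 1)/(Σaᵢ − K).
Here Σaᵢ = 82 and K = 5, so p_D = (17 − 1)/(82 − 5) = 16/77 ≈ 0.208.

MAP estimate of p_D = 0.208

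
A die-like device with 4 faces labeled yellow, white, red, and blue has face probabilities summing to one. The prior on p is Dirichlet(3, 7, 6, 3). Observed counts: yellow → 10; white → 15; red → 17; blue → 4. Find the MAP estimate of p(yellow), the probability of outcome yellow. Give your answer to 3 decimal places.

MAP estimate of p(yellow) = 0.197

The posterior is Dirichlet(αᵢ + nᵢ) = Dirichlet(13, 22, 23, 7).
For a Dirichlet(a₁,…,a_K) with all aᵢ > 1, the mode has j-th component (aⱼ − 1)/(Σaᵢ − K).
Here Σaᵢ = 65 and K = 4, so p(yellow) = (13 − 1)/(65 − 4) = 12/61 ≈ 0.197.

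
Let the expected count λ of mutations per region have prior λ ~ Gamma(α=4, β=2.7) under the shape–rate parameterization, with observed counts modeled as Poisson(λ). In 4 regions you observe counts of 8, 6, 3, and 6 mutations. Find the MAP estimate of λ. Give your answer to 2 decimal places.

Σxᵢ = 8+6+3+6 = 23, with n = 4.
Posterior ∝ λ^3e^(−2.7λ) · λ^23e^(−4λ) = λ^26e^(−6.7λ), i.e. Gamma(shape=27, rate=6.7).
The mode of a Gamma(a, b) with a ≥ 1 (shape–rate) is (a−1)/b = 26/6.7 ≈ 3.88.

λ̂_MAP = 3.88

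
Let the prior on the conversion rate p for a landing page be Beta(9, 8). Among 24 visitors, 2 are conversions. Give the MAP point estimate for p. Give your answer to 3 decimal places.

p̂_MAP = 0.256

Prior: Beta(9, 8).
Data: 2 successes in 24 trials. The binomial likelihood contributes p^2(1−p)^22, so the posterior is Beta(9+2, 8+22) = Beta(11, 30).
For Beta(a, b) with a, b > 1 the mode is (a−1)/(a+b−2) = 10/39 ≈ 0.256.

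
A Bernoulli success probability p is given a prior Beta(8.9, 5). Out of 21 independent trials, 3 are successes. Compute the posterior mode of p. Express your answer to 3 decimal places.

Prior: Beta(8.9, 5).
Data: 3 successes in 21 trials. The binomial likelihood contributes p^3(1−p)^18, so the posterior is Beta(8.9+3, 5+18) = Beta(11.9, 23).
For Beta(a, b) with a, b > 1 the mode is (a−1)/(a+b−2) = 10.9/32.9 ≈ 0.331.

p̂_MAP = 0.331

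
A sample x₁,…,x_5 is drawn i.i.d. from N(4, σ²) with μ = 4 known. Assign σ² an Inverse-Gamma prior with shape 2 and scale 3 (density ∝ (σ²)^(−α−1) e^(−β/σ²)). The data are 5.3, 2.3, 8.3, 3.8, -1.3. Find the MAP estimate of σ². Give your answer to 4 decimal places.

σ̂²_MAP = 5.2000

Sum of squared deviations about the known mean: SS = (5.3−4)² + (2.3−4)² + (8.3−4)² + (3.8−4)² + (-1.3−4)² = 51.2.
The Normal likelihood contributes (σ²)^(−n/2) exp(−SS/(2σ²)), so the posterior is Inverse-Gamma(α + n/2, β + SS/2) = Inverse-Gamma(4.5, 28.6).
The mode of Inverse-Gamma(a, b) is b/(a+1) = 28.6/5.5 ≈ 5.2000.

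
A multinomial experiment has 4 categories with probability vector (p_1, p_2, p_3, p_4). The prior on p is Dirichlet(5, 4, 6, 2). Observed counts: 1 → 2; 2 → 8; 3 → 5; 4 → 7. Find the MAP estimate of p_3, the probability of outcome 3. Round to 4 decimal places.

The posterior is Dirichlet(αᵢ + nᵢ) = Dirichlet(7, 12, 11, 9).
For a Dirichlet(a₁,…,a_K) with all aᵢ > 1, the mode has j-th component (aⱼ − 1)/(Σaᵢ − K).
Here Σaᵢ = 39 and K = 4, so p_3 = (11 − 1)/(39 − 4) = 10/35 ≈ 0.2857.

MAP estimate: 0.2857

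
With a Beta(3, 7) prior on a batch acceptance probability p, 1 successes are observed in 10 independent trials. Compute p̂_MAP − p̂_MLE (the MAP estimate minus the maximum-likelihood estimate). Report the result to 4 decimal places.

MAP − MLE = 0.0667

Posterior is Beta(4, 16); MAP = (4−1)/(20−2) = 3/18 ≈ 0.16667.
MLE ignores the prior: p̂_MLE = k/n = 1/10 ≈ 0.10000.
Difference = 3/18 − 1/10 = 1/15 ≈ 0.0667.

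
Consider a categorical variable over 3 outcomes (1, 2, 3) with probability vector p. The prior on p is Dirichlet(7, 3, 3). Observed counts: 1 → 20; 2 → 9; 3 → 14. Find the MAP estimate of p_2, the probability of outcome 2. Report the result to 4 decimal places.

MAP estimate: 0.2075

The posterior is Dirichlet(αᵢ + nᵢ) = Dirichlet(27, 12, 17).
For a Dirichlet(a₁,…,a_K) with all aᵢ > 1, the mode has j-th component (aⱼ − 1)/(Σaᵢ − K).
Here Σaᵢ = 56 and K = 3, so p_2 = (12 − 1)/(56 − 3) = 11/53 ≈ 0.2075.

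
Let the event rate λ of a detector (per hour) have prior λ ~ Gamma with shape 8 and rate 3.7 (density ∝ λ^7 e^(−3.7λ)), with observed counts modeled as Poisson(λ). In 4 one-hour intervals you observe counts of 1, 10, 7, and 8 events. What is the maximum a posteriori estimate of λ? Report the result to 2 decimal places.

Σxᵢ = 1+10+7+8 = 26, with n = 4.
Posterior ∝ λ^7e^(−3.7λ) · λ^26e^(−4λ) = λ^33e^(−7.7λ), i.e. Gamma(shape=34, rate=7.7).
The mode of a Gamma(a, b) with a ≥ 1 (shape–rate) is (a−1)/b = 33/7.7 ≈ 4.29.

λ̂_MAP = 4.29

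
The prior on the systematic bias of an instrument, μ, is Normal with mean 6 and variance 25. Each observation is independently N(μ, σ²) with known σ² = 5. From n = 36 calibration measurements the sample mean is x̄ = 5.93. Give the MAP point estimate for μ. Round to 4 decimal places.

n = 36, x̄ = 5.93.
For a Normal prior and Normal likelihood with known variance, the posterior is Normal; its mode equals its mean, the precision-weighted average.
Prior precision 1/σ₀² = 1/25 = 0.04; data precision n/σ² = 36/5 = 7.2.
μ̂ = (0.04·6 + 7.2·5.93) / (0.04 + 7.2) = 42.936/7.24 = 5367/905 ≈ 5.9304.

μ̂_MAP = 5.9304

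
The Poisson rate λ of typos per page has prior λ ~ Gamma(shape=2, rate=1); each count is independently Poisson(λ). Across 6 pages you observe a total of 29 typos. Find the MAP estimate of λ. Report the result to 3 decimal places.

Σxᵢ = 29, n = 6.
Posterior ∝ λe^(−1λ) · λ^29e^(−6λ) = λ^30e^(−7λ), i.e. Gamma(shape=31, rate=7).
The mode of a Gamma(a, b) with a ≥ 1 (shape–rate) is (a−1)/b = 30/7 ≈ 4.286.

λ̂_MAP = 4.286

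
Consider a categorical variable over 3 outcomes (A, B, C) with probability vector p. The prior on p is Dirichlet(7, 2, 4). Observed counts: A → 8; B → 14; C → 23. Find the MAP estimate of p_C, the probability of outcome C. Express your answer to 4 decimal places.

The posterior is Dirichlet(αᵢ + nᵢ) = Dirichlet(15, 16, 27).
For a Dirichlet(a₁,…,a_K) with all aᵢ > 1, the mode has j-th component (aⱼ − 1)/(Σaᵢ − K).
Here Σaᵢ = 58 and K = 3, so p_C = (27 − 1)/(58 − 3) = 26/55 ≈ 0.4727.

MAP estimate of p_C = 0.4727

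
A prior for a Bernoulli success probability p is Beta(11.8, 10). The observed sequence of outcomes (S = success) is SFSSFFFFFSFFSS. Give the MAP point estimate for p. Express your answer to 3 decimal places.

Prior: Beta(11.8, 10).
Data: 6 successes in 14 trials (from the sequence). The binomial likelihood contributes p^6(1−p)^8, so the posterior is Beta(11.8+6, 10+8) = Beta(17.8, 18).
For Beta(a, b) with a, b > 1 the mode is (a−1)/(a+b−2) = 16.8/33.8 ≈ 0.497.

p̂_MAP = 0.497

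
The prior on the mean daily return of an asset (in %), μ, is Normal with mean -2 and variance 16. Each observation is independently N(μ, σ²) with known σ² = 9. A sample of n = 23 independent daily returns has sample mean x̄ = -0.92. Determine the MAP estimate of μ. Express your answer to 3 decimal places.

n = 23, x̄ = -0.92.
For a Normal prior and Normal likelihood with known variance, the posterior is Normal; its mode equals its mean, the precision-weighted average.
Prior precision 1/σ₀² = 1/16 = 0.0625; data precision n/σ² = 23/9.
μ̂ = (0.0625·(-2) + (23/9)·(-0.92)) / (0.0625 + 23/9) = (-4457/1800)/(377/144) = -8914/9425 ≈ -0.946.

μ̂_MAP = -0.946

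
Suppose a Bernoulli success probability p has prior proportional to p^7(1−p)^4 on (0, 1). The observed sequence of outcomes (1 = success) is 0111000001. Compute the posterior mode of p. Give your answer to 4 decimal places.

The prior density ∝ p^7(1−p)^4 is the kernel of Beta(8, 5).
Data: 4 successes in 10 trials (from the sequence). The binomial likelihood contributes p^4(1−p)^6, so the posterior is Beta(8+4, 5+6) = Beta(12, 11).
For Beta(a, b) with a, b > 1 the mode is (a−1)/(a+b−2) = 11/21 ≈ 0.5238.

p̂_MAP = 0.5238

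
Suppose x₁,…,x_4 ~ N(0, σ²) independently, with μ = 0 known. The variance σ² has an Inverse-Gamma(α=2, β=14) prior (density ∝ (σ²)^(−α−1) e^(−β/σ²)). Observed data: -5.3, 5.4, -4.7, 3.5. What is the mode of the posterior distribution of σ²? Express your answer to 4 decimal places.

Sum of squared deviations about the known mean: SS = (-5.3−0)² + (5.4−0)² + (-4.7−0)² + (3.5−0)² = 91.59.
The Normal likelihood contributes (σ²)^(−n/2) exp(−SS/(2σ²)), so the posterior is Inverse-Gamma(α + n/2, β + SS/2) = Inverse-Gamma(4, 59.795).
The mode of Inverse-Gamma(a, b) is b/(a+1) = 59.795/5 ≈ 11.9590.

σ̂²_MAP = 11.9590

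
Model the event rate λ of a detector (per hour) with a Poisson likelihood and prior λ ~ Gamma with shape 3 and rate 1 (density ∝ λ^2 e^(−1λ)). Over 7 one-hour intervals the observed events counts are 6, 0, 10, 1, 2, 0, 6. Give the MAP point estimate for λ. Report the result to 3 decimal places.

Σxᵢ = 6+0+10+1+2+0+6 = 25, with n = 7.
Posterior ∝ λ^2e^(−1λ) · λ^25e^(−7λ) = λ^27e^(−8λ), i.e. Gamma(shape=28, rate=8).
The mode of a Gamma(a, b) with a ≥ 1 (shape–rate) is (a−1)/b = 27/8 ≈ 3.375.

λ̂_MAP = 3.375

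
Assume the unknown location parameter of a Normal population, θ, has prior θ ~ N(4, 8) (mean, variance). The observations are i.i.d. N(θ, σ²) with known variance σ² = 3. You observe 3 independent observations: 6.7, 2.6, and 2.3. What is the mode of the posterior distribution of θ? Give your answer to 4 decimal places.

n = 3; x̄ = (6.7 + 2.6 + 2.3)/3 = 11.6/3 = 58/15 ≈ 3.8667.
For a Normal prior and Normal likelihood with known variance, the posterior is Normal; its mode equals its mean, the precision-weighted average.
Prior precision 1/σ₀² = 1/8 = 0.125; data precision n/σ² = 3/3 = 1.
θ̂ = (0.125·4 + 1·(58/15)) / (0.125 + 1) = (131/30)/1.125 = 524/135 ≈ 3.8815.

θ̂_MAP = 3.8815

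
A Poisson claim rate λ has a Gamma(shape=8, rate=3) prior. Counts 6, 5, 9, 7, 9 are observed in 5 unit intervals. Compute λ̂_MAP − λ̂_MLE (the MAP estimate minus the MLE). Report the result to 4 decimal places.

MAP − MLE = -1.8250

Σxᵢ = 36. Posterior is Gamma(44, 8); MAP = (44−1)/8 = 43/8 ≈ 5.37500.
MLE = x̄ = 36/5 ≈ 7.20000.
Difference = 43/8 − 36/5 = -73/40 ≈ -1.8250.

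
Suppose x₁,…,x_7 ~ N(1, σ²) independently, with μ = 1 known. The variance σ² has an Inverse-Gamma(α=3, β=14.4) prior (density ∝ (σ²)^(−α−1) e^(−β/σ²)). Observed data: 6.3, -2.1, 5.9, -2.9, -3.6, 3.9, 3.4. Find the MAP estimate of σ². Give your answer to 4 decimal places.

σ̂²_MAP = 9.4033

Sum of squared deviations about the known mean: SS = (6.3−1)² + (-2.1−1)² + (5.9−1)² + (-2.9−1)² + (-3.6−1)² + (3.9−1)² + (3.4−1)² = 112.25.
The Normal likelihood contributes (σ²)^(−n/2) exp(−SS/(2σ²)), so the posterior is Inverse-Gamma(α + n/2, β + SS/2) = Inverse-Gamma(6.5, 70.525).
The mode of Inverse-Gamma(a, b) is b/(a+1) = 70.525/7.5 ≈ 9.4033.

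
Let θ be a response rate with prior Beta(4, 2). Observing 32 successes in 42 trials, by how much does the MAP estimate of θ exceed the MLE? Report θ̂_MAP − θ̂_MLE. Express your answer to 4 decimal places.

MAP − MLE = -0.0010

Posterior is Beta(36, 12); MAP = (36−1)/(48−2) = 35/46 ≈ 0.76087.
MLE ignores the prior: θ̂_MLE = k/n = 32/42 ≈ 0.76190.
Difference = 35/46 − 32/42 = -1/966 ≈ -0.0010.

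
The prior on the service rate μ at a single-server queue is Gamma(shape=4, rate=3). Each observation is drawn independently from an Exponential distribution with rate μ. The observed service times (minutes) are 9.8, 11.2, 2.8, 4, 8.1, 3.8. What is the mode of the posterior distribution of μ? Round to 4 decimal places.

The Exponential(rate=μ) likelihood is ∝ μ^n e^(−μΣtᵢ). Here n = 6 and Σtᵢ = 9.8 + 11.2 + 2.8 + 4 + 8.1 + 3.8 = 39.7.
Posterior ∝ μ^3e^(−3μ) · μ^6e^(−39.7μ) = μ^9e^(−42.7μ), i.e. Gamma(10, 42.7).
Mode = (a−1)/b = 9/42.7 ≈ 0.2108.

μ̂_MAP = 0.2108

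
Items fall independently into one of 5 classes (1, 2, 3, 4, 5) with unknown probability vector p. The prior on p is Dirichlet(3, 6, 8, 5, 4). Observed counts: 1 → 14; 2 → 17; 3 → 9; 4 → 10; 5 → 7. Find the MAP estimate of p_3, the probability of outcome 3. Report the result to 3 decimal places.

MAP estimate: 0.205

The posterior is Dirichlet(αᵢ + nᵢ) = Dirichlet(17, 23, 17, 15, 11).
For a Dirichlet(a₁,…,a_K) with all aᵢ > 1, the mode has j-th component (aⱼ − 1)/(Σaᵢ − K).
Here Σaᵢ = 83 and K = 5, so p_3 = (17 − 1)/(83 − 5) = 16/78 ≈ 0.205.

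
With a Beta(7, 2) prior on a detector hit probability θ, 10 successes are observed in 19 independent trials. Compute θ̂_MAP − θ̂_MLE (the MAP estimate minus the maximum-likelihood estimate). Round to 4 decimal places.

MAP − MLE = 0.0891

Posterior is Beta(17, 11); MAP = (17−1)/(28−2) = 16/26 ≈ 0.61538.
MLE ignores the prior: θ̂_MLE = k/n = 10/19 ≈ 0.52632.
Difference = 16/26 − 10/19 = 22/247 ≈ 0.0891.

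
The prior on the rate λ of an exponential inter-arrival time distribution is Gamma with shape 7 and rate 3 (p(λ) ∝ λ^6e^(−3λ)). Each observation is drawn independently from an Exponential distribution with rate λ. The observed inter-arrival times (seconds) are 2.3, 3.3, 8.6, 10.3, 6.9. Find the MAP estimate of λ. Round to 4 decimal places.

The Exponential(rate=λ) likelihood is ∝ λ^n e^(−λΣtᵢ). Here n = 5 and Σtᵢ = 2.3 + 3.3 + 8.6 + 10.3 + 6.9 = 31.4.
Posterior ∝ λ^6e^(−3λ) · λ^5e^(−31.4λ) = λ^11e^(−34.4λ), i.e. Gamma(12, 34.4).
Mode = (a−1)/b = 11/34.4 ≈ 0.3198.

λ̂_MAP = 0.3198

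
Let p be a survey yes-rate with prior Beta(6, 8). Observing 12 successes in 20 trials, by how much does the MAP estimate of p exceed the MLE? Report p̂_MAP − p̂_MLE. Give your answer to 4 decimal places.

Posterior is Beta(18, 16); MAP = (18−1)/(34−2) = 17/32 ≈ 0.53125.
MLE ignores the prior: p̂_MLE = k/n = 12/20 ≈ 0.60000.
Difference = 17/32 − 12/20 = -11/160 ≈ -0.0688.

MAP − MLE = -0.0688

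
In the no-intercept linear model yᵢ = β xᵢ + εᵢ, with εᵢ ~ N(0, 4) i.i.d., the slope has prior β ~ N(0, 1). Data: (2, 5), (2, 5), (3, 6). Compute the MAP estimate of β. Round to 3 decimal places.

log p(β | y) = −Σ(yᵢ − βxᵢ)²/(2·4) − β²/(2·1) + const.
Setting the derivative to zero: Σxᵢ(yᵢ − βxᵢ)/4 − β/1 = 0, so β = Σxᵢyᵢ / (Σxᵢ² + σ²/τ²).
Σxᵢyᵢ = 2·5 + 2·5 + 3·6 = 38; Σxᵢ² = 17; σ²/τ² = 4.
β̂_MAP = 38 / (17 + 4) = 38/21 ≈ 1.810.

β̂_MAP = 1.810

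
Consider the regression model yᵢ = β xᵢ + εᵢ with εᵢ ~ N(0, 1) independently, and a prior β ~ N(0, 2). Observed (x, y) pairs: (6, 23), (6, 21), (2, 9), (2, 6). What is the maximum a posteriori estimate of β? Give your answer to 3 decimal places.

log p(β | y) = −Σ(yᵢ − βxᵢ)²/(2·1) − β²/(2·2) + const.
Setting the derivative to zero: Σxᵢ(yᵢ − βxᵢ)/1 − β/2 = 0, so β = Σxᵢyᵢ / (Σxᵢ² + σ²/τ²).
Σxᵢyᵢ = 6·23 + 6·21 + 2·9 + 2·6 = 294; Σxᵢ² = 80; σ²/τ² = 0.5.
β̂_MAP = 294 / (80 + 0.5) = 294/80.5 ≈ 3.652.

β̂_MAP = 3.652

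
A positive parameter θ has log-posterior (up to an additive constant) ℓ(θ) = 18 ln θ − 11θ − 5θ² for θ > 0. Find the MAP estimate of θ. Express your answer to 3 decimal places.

θ̂_MAP = 0.900

ℓ'(θ) = 18/θ − 11 − 10θ. Setting this to zero and multiplying by θ: 10θ² + 11θ − 18 = 0.
θ = (−11 + √(11² + 4·10·18)) / (2·10) = (−11 + √841) / 20 = (−11 + 29)/20 = 9/10.
ℓ''(θ) = −18/θ² − 10 < 0, confirming a maximum.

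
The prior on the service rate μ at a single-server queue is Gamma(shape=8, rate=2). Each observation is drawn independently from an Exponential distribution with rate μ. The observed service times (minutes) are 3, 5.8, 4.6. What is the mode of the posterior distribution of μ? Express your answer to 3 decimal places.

μ̂_MAP = 0.649

The Exponential(rate=μ) likelihood is ∝ μ^n e^(−μΣtᵢ). Here n = 3 and Σtᵢ = 3 + 5.8 + 4.6 = 13.4.
Posterior ∝ μ^7e^(−2μ) · μ^3e^(−13.4μ) = μ^10e^(−15.4μ), i.e. Gamma(11, 15.4).
Mode = (a−1)/b = 10/15.4 ≈ 0.649.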